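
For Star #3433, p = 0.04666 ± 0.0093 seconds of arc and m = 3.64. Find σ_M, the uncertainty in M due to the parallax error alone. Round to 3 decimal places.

M = m − 5 log₁₀ d + 5 = m + 5 log₁₀ p + 5, so ∂M/∂p = 5/(p ln 10).
σ_M = (5/ln 10) · (σ_p/p) = 2.1715 × 0.0093/0.04666 = 2.1715 × 0.19931 = 0.4328.

σ_M = 0.433 mag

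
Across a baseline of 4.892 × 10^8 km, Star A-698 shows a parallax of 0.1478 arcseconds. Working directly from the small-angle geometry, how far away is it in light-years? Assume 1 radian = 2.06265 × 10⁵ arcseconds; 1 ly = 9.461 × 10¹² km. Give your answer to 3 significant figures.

θ = 0.1478″ = 0.1478/206265 = 7.1655 × 10^-7 rad.
d = B/θ = (4.892 × 10^8) / (7.1655 × 10^-7) = 6.8272 × 10^14 km = (6.8272 × 10^14) / (9.461 × 10^12) ly = 72.162 ly.

72.2 ly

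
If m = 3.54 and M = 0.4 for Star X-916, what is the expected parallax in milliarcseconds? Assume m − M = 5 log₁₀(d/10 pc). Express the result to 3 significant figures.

m − M = 3.54 − 0.4 = 3.14.
d = 10^((m−M)/5 + 1) = 10^1.628 = 42.462 pc.
p = 1/d = 1/42.462 = 0.02355 arcsec = 23.55 mas.

23.6 mas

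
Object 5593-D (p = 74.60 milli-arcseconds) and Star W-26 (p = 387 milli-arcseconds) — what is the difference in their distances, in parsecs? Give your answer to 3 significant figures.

d_A = 1/0.07460″ = 13.405 pc; d_B = 1/0.3870″ = 2.584 pc.
|d_B − d_A| = |2.584 − 13.405| = 10.821 pc.

10.8 pc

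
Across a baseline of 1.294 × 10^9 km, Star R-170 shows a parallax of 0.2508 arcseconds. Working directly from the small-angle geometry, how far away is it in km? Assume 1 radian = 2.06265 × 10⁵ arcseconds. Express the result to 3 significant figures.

θ = 0.2508″ = 0.2508/206265 = 1.2159 × 10^-6 rad.
d = B/θ = (1.294 × 10^9) / (1.2159 × 10^-6) = 1.0642 × 10^15 km.

1.06 × 10^15 km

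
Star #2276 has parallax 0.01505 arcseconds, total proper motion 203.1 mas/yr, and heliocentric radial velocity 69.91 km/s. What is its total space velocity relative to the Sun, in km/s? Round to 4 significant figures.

d = 1/p = 1/0.01505″ = 66.445 pc.
μ = 203.1 mas/yr = 0.2031 ″/yr.
v_t = 4.740 μ d = 4.740 × 0.2031 × 66.445 = 63.966 km/s.
v = √(v_r² + v_t²) = √(69.91² + 63.966²) = √8979.06 = 94.758 km/s.

94.76 km/s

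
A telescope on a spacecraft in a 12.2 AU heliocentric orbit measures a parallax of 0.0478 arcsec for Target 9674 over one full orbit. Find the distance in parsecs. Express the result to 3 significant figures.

With baseline B (in AU) and parallax p (in arcsec), d = B/p parsecs.
d = 12.2 / 0.0478 = 255.23 pc.

255 pc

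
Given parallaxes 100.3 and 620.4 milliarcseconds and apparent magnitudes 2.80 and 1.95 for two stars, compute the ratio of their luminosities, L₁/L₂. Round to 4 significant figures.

L₁/L₂ = 17.49

d₁ = 1/p₁ = 1/0.1003″ = 9.9701 pc; d₂ = 1/p₂ = 1/0.6204″ = 1.6119 pc.
M₁ = m₁ − 5 log₁₀ d₁ + 5 = 2.80 − 4.9935 + 5 = 2.8065.
M₂ = 1.95 − 1.0367 + 5 = 5.9133.
L₁/L₂ = 10^(0.4(M₂ − M₁)) = 10^(0.4 × 3.1068) = 10^1.24272 = 17.487.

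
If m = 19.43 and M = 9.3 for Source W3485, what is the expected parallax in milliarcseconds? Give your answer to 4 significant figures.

m − M = 19.43 − 9.3 = 10.13.
d = 10^((m−M)/5 + 1) = 10^3.026 = 1061.7 pc.
p = 1/d = 1/1061.7 = 0.00094189 arcsec = 0.94189 mas.

0.9419 mas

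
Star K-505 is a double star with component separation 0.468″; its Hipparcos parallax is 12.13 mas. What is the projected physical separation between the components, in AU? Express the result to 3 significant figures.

d = 1/p = 1/0.01213″ = 82.44 pc.
At distance d (pc), an angle of θ arcsec spans θ·d AU: s = 0.468 × 82.44 = 38.582 AU.

38.6 AU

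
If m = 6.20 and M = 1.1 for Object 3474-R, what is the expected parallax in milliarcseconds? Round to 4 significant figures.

m − M = 6.20 − 1.1 = 5.10.
d = 10^((m−M)/5 + 1) = 10^2.020 = 104.71 pc.
p = 1/d = 1/104.71 = 0.0095502 arcsec = 9.5502 mas.

9.550 mas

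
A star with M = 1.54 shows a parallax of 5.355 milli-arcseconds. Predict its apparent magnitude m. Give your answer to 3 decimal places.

m = 7.896

d = 1/p = 1/0.005355″ = 186.74 pc.
m − M = 5 log₁₀ d − 5 = 5 log₁₀(186.74) − 5 = 11.3562 − 5 = 6.3562.
m = M + (m − M) = 1.54 + 6.3562 = 7.896.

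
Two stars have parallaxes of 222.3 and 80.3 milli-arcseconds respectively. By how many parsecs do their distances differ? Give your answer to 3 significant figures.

7.95 pc

d_A = 1/0.2223″ = 4.4984 pc; d_B = 1/0.08030″ = 12.453 pc.
|d_B − d_A| = |12.453 − 4.4984| = 7.9546 pc.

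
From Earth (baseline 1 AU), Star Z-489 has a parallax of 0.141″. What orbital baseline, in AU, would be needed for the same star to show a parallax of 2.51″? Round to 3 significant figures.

17.8 AU

Parallax scales linearly with baseline: p ∝ B, so B = p_target / p_Earth × 1 AU.
B = 2.51 / 0.141 = 17.801 AU.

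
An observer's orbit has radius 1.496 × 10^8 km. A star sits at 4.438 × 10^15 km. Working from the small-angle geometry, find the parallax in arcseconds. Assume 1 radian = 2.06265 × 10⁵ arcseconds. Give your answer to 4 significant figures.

0.006953 arcsec

θ ≈ B/d = (1.496 × 10^8) / (4.438 × 10^15) = 3.3709 × 10^-8 rad.
In arcseconds: 3.3709 × 10^-8 × 206265 = 0.006953″.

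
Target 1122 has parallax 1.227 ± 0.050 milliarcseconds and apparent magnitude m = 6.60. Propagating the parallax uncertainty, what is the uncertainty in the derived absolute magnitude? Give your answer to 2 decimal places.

σ_M = 0.09 mag

M = m − 5 log₁₀ d + 5 = m + 5 log₁₀ p + 5, so ∂M/∂p = 5/(p ln 10).
σ_M = (5/ln 10) · (σ_p/p) = 2.1715 × 0.050/1.227 = 2.1715 × 0.04075 = 0.088489.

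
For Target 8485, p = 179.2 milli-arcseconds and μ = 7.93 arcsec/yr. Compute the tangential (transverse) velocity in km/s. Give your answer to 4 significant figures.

d = 1/p = 1/0.1792″ = 5.5804 pc.
v_t = 4.74 × μ × d = 4.74 × 7.93 × 5.5804 = 209.76 km/s.

209.8 km/s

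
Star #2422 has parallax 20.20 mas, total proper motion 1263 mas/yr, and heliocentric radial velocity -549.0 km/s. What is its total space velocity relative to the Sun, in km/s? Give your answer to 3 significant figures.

d = 1/p = 1/0.02020″ = 49.505 pc.
μ = 1263 mas/yr = 1.263 ″/yr.
v_t = 4.740 μ d = 4.740 × 1.263 × 49.505 = 296.37 km/s.
v = √(v_r² + v_t²) = √((-549.0)² + 296.37²) = √389236 = 623.89 km/s.

624 km/s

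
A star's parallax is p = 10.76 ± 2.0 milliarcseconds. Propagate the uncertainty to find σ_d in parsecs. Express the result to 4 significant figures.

17.27 pc

d = 1/p, so σ_d = σ_p / p².
σ_d = 0.00200 / (0.01076)² = 0.00200 / 0.00011578 = 17.274 pc.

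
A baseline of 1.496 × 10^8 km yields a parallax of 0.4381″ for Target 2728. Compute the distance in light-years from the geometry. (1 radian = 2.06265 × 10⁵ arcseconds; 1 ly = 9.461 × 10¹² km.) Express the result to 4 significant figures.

7.445 ly

θ = 0.4381″ = 0.4381/206265 = 2.1240 × 10^-6 rad.
d = B/θ = (1.496 × 10^8) / (2.1240 × 10^-6) = 7.0433 × 10^13 km = (7.0433 × 10^13) / (9.461 × 10^12) ly = 7.4446 ly.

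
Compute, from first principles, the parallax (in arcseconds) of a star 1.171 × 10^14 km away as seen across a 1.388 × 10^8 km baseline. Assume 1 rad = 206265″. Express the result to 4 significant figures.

θ ≈ B/d = (1.388 × 10^8) / (1.171 × 10^14) = 1.1853 × 10^-6 rad.
In arcseconds: 1.1853 × 10^-6 × 206265 = 0.24449″.

0.2445 arcsec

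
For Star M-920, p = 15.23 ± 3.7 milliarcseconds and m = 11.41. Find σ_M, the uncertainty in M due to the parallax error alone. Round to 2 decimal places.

M = m − 5 log₁₀ d + 5 = m + 5 log₁₀ p + 5, so ∂M/∂p = 5/(p ln 10).
σ_M = (5/ln 10) · (σ_p/p) = 2.1715 × 3.7/15.23 = 2.1715 × 0.24294 = 0.52754.

σ_M = 0.53 mag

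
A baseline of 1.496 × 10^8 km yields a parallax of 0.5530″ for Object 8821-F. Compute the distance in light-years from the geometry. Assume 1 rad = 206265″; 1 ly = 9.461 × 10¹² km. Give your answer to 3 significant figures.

5.90 ly

θ = 0.5530″ = 0.5530/206265 = 2.6810 × 10^-6 rad.
d = B/θ = (1.496 × 10^8) / (2.6810 × 10^-6) = 5.5800 × 10^13 km = (5.5800 × 10^13) / (9.461 × 10^12) ly = 5.8979 ly.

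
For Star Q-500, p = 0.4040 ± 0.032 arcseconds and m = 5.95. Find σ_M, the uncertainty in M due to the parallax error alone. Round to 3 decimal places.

σ_M = 0.172 mag

M = m − 5 log₁₀ d + 5 = m + 5 log₁₀ p + 5, so ∂M/∂p = 5/(p ln 10).
σ_M = (5/ln 10) · (σ_p/p) = 2.1715 × 0.032/0.4040 = 2.1715 × 0.079208 = 0.172.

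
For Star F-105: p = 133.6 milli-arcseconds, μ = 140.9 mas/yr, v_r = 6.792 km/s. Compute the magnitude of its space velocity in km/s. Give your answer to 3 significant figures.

d = 1/p = 1/0.1336″ = 7.485 pc.
μ = 140.9 mas/yr = 0.1409 ″/yr.
v_t = 4.740 μ d = 4.740 × 0.1409 × 7.485 = 4.999 km/s.
v = √(v_r² + v_t²) = √(6.792² + 4.999²) = √71.1213 = 8.4333 km/s.

8.43 km/s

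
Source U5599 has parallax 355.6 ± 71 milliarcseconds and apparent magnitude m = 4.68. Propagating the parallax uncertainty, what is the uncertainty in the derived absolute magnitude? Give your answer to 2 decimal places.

σ_M = 0.43 mag

M = m − 5 log₁₀ d + 5 = m + 5 log₁₀ p + 5, so ∂M/∂p = 5/(p ln 10).
σ_M = (5/ln 10) · (σ_p/p) = 2.1715 × 71/355.6 = 2.1715 × 0.19966 = 0.43356.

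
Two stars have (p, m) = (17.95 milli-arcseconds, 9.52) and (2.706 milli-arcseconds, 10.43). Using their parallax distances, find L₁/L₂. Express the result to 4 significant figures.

d₁ = 1/p₁ = 1/0.01795″ = 55.71 pc; d₂ = 1/p₂ = 1/0.002706″ = 369.55 pc.
M₁ = m₁ − 5 log₁₀ d₁ + 5 = 9.52 − 8.7297 + 5 = 5.7903.
M₂ = 10.43 − 12.8384 + 5 = 2.5916.
L₁/L₂ = 10^(0.4(M₂ − M₁)) = 10^(0.4 × (-3.1987)) = 10^(-1.27948) = 0.052544.

L₁/L₂ = 0.05254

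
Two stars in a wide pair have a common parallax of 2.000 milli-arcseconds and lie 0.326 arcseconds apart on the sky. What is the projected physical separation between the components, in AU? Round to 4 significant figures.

d = 1/p = 1/0.002000″ = 500 pc.
At distance d (pc), an angle of θ arcsec spans θ·d AU: s = 0.326 × 500 = 163 AU.

163.0 AU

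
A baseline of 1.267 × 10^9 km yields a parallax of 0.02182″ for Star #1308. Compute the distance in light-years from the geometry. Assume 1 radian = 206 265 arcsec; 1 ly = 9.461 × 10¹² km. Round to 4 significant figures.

1266 ly

θ = 0.02182″ = 0.02182/206265 = 1.0579 × 10^-7 rad.
d = B/θ = (1.267 × 10^9) / (1.0579 × 10^-7) = 1.1977 × 10^16 km = (1.1977 × 10^16) / (9.461 × 10^12) ly = 1265.9 ly.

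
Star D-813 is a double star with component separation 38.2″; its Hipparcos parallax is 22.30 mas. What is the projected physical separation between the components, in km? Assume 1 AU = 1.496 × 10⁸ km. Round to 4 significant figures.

d = 1/p = 1/0.02230″ = 44.843 pc.
At distance d (pc), an angle of θ arcsec spans θ·d AU: s = 38.2 × 44.843 = 1713 AU.
= 1713 × 1.496 × 10⁸ km = 2.5626 × 10^11 km.

2.563 × 10^11 km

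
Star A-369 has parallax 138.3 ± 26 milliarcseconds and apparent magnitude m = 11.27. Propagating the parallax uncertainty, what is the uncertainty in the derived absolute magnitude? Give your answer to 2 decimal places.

M = m − 5 log₁₀ d + 5 = m + 5 log₁₀ p + 5, so ∂M/∂p = 5/(p ln 10).
σ_M = (5/ln 10) · (σ_p/p) = 2.1715 × 26/138.3 = 2.1715 × 0.188 = 0.40824.

σ_M = 0.41 mag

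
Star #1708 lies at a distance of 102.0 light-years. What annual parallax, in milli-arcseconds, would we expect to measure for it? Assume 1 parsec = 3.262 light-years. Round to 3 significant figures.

32.0 mas

d = 102.0 ly ÷ 3.262 = 31.269 pc.
p = 1/d = 1/31.269 = 0.031981 arcsec.
= 0.031981 × 1000 = 31.981 mas.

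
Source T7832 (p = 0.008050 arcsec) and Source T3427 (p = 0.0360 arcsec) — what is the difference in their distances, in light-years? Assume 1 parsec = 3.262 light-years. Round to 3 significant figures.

d_A = 1/0.008050″ = 124.22 pc; d_B = 1/0.03600″ = 27.778 pc.
|d_B − d_A| = |27.778 − 124.22| = 96.442 pc = 96.442 × 3.262 ly = 314.59 ly.

315 ly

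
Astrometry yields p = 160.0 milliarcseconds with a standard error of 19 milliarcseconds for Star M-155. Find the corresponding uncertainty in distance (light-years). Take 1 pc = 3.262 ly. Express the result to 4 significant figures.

d = 1/p, so σ_d = σ_p / p².
σ_d = 0.0190 / (0.1600)² = 0.0190 / 0.0256 = 0.74219 pc = 0.74219 × 3.262 ly = 2.421 ly.

2.421 ly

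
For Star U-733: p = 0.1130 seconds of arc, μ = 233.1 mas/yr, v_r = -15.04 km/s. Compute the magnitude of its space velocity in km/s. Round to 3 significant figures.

d = 1/p = 1/0.1130″ = 8.8496 pc.
μ = 233.1 mas/yr = 0.2331 ″/yr.
v_t = 4.740 μ d = 4.740 × 0.2331 × 8.8496 = 9.7779 km/s.
v = √(v_r² + v_t²) = √((-15.04)² + 9.7779²) = √321.809 = 17.939 km/s.

17.9 km/s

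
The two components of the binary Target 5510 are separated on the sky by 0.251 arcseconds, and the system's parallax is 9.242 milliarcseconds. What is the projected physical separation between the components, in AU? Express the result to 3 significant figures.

d = 1/p = 1/0.009242″ = 108.2 pc.
At distance d (pc), an angle of θ arcsec spans θ·d AU: s = 0.251 × 108.2 = 27.158 AU.

27.2 AU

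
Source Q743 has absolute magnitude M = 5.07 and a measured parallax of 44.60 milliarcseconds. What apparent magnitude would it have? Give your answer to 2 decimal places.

d = 1/p = 1/0.04460″ = 22.422 pc.
m − M = 5 log₁₀ d − 5 = 5 log₁₀(22.422) − 5 = 6.7534 − 5 = 1.7534.
m = M + (m − M) = 5.07 + 1.7534 = 6.82.

m = 6.82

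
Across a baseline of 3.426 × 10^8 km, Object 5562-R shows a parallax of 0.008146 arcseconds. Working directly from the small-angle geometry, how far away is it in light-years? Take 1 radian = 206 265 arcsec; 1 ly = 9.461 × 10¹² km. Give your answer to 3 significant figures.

θ = 0.008146″ = 0.008146/206265 = 3.9493 × 10^-8 rad.
d = B/θ = (3.426 × 10^8) / (3.9493 × 10^-8) = 8.6750 × 10^15 km = (8.6750 × 10^15) / (9.461 × 10^12) ly = 916.92 ly.

917 ly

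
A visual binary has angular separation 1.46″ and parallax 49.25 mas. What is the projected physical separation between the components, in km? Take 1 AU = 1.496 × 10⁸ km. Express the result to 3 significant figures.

4.43 × 10^9 km

d = 1/p = 1/0.04925″ = 20.305 pc.
At distance d (pc), an angle of θ arcsec spans θ·d AU: s = 1.46 × 20.305 = 29.645 AU.
= 29.645 × 1.496 × 10⁸ km = 4.4349 × 10^9 km.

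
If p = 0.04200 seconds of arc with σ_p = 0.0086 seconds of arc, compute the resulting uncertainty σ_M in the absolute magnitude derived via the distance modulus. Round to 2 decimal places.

σ_M = 0.44 mag

M = m − 5 log₁₀ d + 5 = m + 5 log₁₀ p + 5, so ∂M/∂p = 5/(p ln 10).
σ_M = (5/ln 10) · (σ_p/p) = 2.1715 × 0.0086/0.04200 = 2.1715 × 0.20476 = 0.44464.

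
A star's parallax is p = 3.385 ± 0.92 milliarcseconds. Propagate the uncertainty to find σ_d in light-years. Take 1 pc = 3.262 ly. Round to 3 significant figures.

262 ly

d = 1/p, so σ_d = σ_p / p².
σ_d = 0.000920 / (0.003385)² = 0.000920 / 0.000011458 = 80.293 pc = 80.293 × 3.262 ly = 261.92 ly.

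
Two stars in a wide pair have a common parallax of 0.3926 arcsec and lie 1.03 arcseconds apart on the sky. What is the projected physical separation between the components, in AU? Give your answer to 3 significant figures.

2.62 AU

d = 1/p = 1/0.3926″ = 2.5471 pc.
At distance d (pc), an angle of θ arcsec spans θ·d AU: s = 1.03 × 2.5471 = 2.6235 AU.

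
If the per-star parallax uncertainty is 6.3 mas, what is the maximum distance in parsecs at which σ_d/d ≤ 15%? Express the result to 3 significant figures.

σ_d/d = σ_p/p, so the condition is σ_p/p ≤ 0.15, i.e. p ≥ σ_p/0.15.
p_min = 6.3/0.15 = 42 mas = 0.042 arcsec.
d_max = 1/p_min = 1/0.042 = 23.81 pc.

23.8 pc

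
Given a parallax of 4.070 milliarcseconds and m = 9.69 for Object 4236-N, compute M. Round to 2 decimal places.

d = 1/p = 1/0.004070″ = 245.7 pc.
m − M = 5 log₁₀(245.7) − 5 = 11.9520 − 5 = 6.9520.
M = m − (m − M) = 9.69 − 6.9520 = 2.74.

M = 2.74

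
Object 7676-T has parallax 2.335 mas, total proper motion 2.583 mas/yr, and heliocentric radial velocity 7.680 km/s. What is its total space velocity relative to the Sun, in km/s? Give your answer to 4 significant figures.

d = 1/p = 1/0.002335″ = 428.27 pc.
μ = 2.583 mas/yr = 0.002583 ″/yr.
v_t = 4.740 μ d = 4.740 × 0.002583 × 428.27 = 5.2435 km/s.
v = √(v_r² + v_t²) = √(7.680² + 5.2435²) = √86.4767 = 9.2993 km/s.

9.299 km/s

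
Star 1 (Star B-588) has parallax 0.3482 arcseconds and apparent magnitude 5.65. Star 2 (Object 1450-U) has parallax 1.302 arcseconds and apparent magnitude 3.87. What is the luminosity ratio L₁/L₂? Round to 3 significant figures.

d₁ = 1/p₁ = 1/0.3482″ = 2.8719 pc; d₂ = 1/p₂ = 1/1.302″ = 0.76805 pc.
M₁ = m₁ − 5 log₁₀ d₁ + 5 = 5.65 − 2.2908 + 5 = 8.3592.
M₂ = 3.87 − (-0.5731) + 5 = 9.4431.
L₁/L₂ = 10^(0.4(M₂ − M₁)) = 10^(0.4 × 1.0839) = 10^0.43356 = 2.7137.

L₁/L₂ = 2.71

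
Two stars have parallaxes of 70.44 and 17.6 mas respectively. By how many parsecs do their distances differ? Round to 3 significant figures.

d_A = 1/0.07044″ = 14.196 pc; d_B = 1/0.01760″ = 56.818 pc.
|d_B − d_A| = |56.818 − 14.196| = 42.622 pc.

42.6 pc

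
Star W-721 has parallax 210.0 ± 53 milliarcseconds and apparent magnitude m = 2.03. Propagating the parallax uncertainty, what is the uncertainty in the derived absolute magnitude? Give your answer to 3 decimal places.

M = m − 5 log₁₀ d + 5 = m + 5 log₁₀ p + 5, so ∂M/∂p = 5/(p ln 10).
σ_M = (5/ln 10) · (σ_p/p) = 2.1715 × 53/210.0 = 2.1715 × 0.25238 = 0.54804.

σ_M = 0.548 mag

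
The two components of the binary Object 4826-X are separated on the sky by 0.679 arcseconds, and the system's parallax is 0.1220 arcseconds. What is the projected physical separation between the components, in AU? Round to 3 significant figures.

5.57 AU

d = 1/p = 1/0.1220″ = 8.1967 pc.
At distance d (pc), an angle of θ arcsec spans θ·d AU: s = 0.679 × 8.1967 = 5.5656 AU.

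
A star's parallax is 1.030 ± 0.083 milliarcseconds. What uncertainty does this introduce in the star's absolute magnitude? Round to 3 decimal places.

σ_M = 0.175 mag

M = m − 5 log₁₀ d + 5 = m + 5 log₁₀ p + 5, so ∂M/∂p = 5/(p ln 10).
σ_M = (5/ln 10) · (σ_p/p) = 2.1715 × 0.083/1.030 = 2.1715 × 0.080583 = 0.17499.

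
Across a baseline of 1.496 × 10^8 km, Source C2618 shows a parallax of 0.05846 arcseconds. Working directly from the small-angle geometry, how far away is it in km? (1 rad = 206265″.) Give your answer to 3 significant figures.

5.28 × 10^14 km

θ = 0.05846″ = 0.05846/206265 = 2.8342 × 10^-7 rad.
d = B/θ = (1.496 × 10^8) / (2.8342 × 10^-7) = 5.2784 × 10^14 km.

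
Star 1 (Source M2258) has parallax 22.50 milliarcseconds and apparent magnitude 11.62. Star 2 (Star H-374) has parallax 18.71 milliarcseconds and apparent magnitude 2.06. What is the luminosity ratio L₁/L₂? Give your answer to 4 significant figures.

L₁/L₂ = 0.0001037

d₁ = 1/p₁ = 1/0.02250″ = 44.444 pc; d₂ = 1/p₂ = 1/0.01871″ = 53.447 pc.
M₁ = m₁ − 5 log₁₀ d₁ + 5 = 11.62 − 8.2391 + 5 = 8.3809.
M₂ = 2.06 − 8.6396 + 5 = -1.5796.
L₁/L₂ = 10^(0.4(M₂ − M₁)) = 10^(0.4 × (-9.9605)) = 10^(-3.98420) = 0.00010371.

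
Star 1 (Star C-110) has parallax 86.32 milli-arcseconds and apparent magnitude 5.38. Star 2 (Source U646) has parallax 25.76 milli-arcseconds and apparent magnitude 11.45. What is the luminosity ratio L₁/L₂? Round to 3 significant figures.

d₁ = 1/p₁ = 1/0.08632″ = 11.585 pc; d₂ = 1/p₂ = 1/0.02576″ = 38.82 pc.
M₁ = m₁ − 5 log₁₀ d₁ + 5 = 5.38 − 5.3195 + 5 = 5.0605.
M₂ = 11.45 − 7.9453 + 5 = 8.5047.
L₁/L₂ = 10^(0.4(M₂ − M₁)) = 10^(0.4 × 3.4442) = 10^1.37768 = 23.861.

L₁/L₂ = 23.9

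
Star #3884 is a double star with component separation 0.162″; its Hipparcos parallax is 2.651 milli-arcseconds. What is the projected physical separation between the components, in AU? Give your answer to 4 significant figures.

d = 1/p = 1/0.002651″ = 377.22 pc.
At distance d (pc), an angle of θ arcsec spans θ·d AU: s = 0.162 × 377.22 = 61.11 AU.

61.11 AU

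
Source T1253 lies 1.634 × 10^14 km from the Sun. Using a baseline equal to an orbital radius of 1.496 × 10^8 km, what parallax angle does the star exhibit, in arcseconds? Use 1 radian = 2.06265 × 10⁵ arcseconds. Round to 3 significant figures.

θ ≈ B/d = (1.496 × 10^8) / (1.634 × 10^14) = 9.1554 × 10^-7 rad.
In arcseconds: 9.1554 × 10^-7 × 206265 = 0.18884″.

0.189 arcsec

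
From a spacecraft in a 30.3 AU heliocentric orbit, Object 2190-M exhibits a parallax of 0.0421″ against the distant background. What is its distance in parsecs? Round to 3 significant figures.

With baseline B (in AU) and parallax p (in arcsec), d = B/p parsecs.
d = 30.3 / 0.0421 = 719.71 pc.

720 pc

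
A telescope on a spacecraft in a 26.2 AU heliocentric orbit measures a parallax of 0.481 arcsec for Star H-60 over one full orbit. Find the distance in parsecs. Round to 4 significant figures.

54.47 pc

With baseline B (in AU) and parallax p (in arcsec), d = B/p parsecs.
d = 26.2 / 0.481 = 54.47 pc.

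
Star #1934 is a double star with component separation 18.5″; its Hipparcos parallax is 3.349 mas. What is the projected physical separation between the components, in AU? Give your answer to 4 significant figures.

5524 AU

d = 1/p = 1/0.003349″ = 298.6 pc.
At distance d (pc), an angle of θ arcsec spans θ·d AU: s = 18.5 × 298.6 = 5524.1 AU.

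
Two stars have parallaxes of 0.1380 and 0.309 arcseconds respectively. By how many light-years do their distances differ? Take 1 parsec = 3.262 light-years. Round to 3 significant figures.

13.1 ly

d_A = 1/0.1380″ = 7.2464 pc; d_B = 1/0.3090″ = 3.2362 pc.
|d_B − d_A| = |3.2362 − 7.2464| = 4.0102 pc = 4.0102 × 3.262 ly = 13.081 ly.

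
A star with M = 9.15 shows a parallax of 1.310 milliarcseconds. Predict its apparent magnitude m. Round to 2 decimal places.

m = 18.56

d = 1/p = 1/0.001310″ = 763.36 pc.
m − M = 5 log₁₀ d − 5 = 5 log₁₀(763.36) − 5 = 14.4136 − 5 = 9.4136.
m = M + (m − M) = 9.15 + 9.4136 = 18.56.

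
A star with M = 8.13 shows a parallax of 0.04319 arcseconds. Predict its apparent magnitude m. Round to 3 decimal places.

d = 1/p = 1/0.04319″ = 23.154 pc.
m − M = 5 log₁₀ d − 5 = 5 log₁₀(23.154) − 5 = 6.8231 − 5 = 1.8231.
m = M + (m − M) = 8.13 + 1.8231 = 9.953.

m = 9.953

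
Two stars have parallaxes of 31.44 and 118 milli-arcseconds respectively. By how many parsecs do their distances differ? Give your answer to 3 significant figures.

23.3 pc

d_A = 1/0.03144″ = 31.807 pc; d_B = 1/0.1180″ = 8.4746 pc.
|d_B − d_A| = |8.4746 − 31.807| = 23.332 pc.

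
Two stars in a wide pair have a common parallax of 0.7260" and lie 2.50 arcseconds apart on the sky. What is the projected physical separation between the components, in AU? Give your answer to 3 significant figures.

3.44 AU

d = 1/p = 1/0.7260″ = 1.3774 pc.
At distance d (pc), an angle of θ arcsec spans θ·d AU: s = 2.50 × 1.3774 = 3.4435 AU.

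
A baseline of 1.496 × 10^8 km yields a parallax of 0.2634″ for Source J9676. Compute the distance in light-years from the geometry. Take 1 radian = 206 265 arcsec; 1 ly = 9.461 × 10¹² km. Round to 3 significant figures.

12.4 ly

θ = 0.2634″ = 0.2634/206265 = 1.2770 × 10^-6 rad.
d = B/θ = (1.496 × 10^8) / (1.2770 × 10^-6) = 1.1715 × 10^14 km = (1.1715 × 10^14) / (9.461 × 10^12) ly = 12.382 ly.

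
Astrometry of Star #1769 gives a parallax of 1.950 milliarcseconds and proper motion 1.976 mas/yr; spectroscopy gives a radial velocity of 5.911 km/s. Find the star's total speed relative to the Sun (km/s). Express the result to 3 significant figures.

d = 1/p = 1/0.001950″ = 512.82 pc.
μ = 1.976 mas/yr = 0.001976 ″/yr.
v_t = 4.740 μ d = 4.740 × 0.001976 × 512.82 = 4.8032 km/s.
v = √(v_r² + v_t²) = √(5.911² + 4.8032²) = √58.0107 = 7.6165 km/s.

7.62 km/s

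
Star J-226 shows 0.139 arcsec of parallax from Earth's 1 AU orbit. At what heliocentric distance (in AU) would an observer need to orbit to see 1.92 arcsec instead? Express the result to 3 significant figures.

13.8 AU

Parallax scales linearly with baseline: p ∝ B, so B = p_target / p_Earth × 1 AU.
B = 1.92 / 0.139 = 13.813 AU.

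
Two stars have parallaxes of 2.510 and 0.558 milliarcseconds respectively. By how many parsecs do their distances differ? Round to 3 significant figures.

d_A = 1/0.002510″ = 398.41 pc; d_B = 1/0.0005580″ = 1792.1 pc.
|d_B − d_A| = |1792.1 − 398.41| = 1393.7 pc.

1390 pc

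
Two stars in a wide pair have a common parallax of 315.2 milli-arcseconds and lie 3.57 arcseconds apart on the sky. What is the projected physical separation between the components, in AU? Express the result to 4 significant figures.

d = 1/p = 1/0.3152″ = 3.1726 pc.
At distance d (pc), an angle of θ arcsec spans θ·d AU: s = 3.57 × 3.1726 = 11.326 AU.

11.33 AU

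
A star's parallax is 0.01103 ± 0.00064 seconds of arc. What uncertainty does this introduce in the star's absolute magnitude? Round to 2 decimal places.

σ_M = 0.13 mag

M = m − 5 log₁₀ d + 5 = m + 5 log₁₀ p + 5, so ∂M/∂p = 5/(p ln 10).
σ_M = (5/ln 10) · (σ_p/p) = 2.1715 × 0.00064/0.01103 = 2.1715 × 0.058024 = 0.126.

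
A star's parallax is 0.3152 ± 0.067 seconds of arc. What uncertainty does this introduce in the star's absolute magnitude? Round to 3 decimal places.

σ_M = 0.462 mag

M = m − 5 log₁₀ d + 5 = m + 5 log₁₀ p + 5, so ∂M/∂p = 5/(p ln 10).
σ_M = (5/ln 10) · (σ_p/p) = 2.1715 × 0.067/0.3152 = 2.1715 × 0.21256 = 0.46157.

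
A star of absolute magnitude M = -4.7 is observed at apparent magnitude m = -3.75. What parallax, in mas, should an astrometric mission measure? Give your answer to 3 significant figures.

64.6 mas

m − M = -3.75 − (-4.7) = 0.95.
d = 10^((m−M)/5 + 1) = 10^1.190 = 15.488 pc.
p = 1/d = 1/15.488 = 0.064566 arcsec = 64.566 mas.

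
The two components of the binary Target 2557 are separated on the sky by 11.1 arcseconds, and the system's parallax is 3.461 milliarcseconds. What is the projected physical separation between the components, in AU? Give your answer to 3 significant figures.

d = 1/p = 1/0.003461″ = 288.93 pc.
At distance d (pc), an angle of θ arcsec spans θ·d AU: s = 11.1 × 288.93 = 3207.1 AU.

3210 AU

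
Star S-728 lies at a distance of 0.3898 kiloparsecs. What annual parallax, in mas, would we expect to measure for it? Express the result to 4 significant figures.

2.565 mas

d = 0.3898 kpc = 389.8 pc.
p = 1/d = 1/389.8 = 0.0025654 arcsec.
= 0.0025654 × 1000 = 2.5654 mas.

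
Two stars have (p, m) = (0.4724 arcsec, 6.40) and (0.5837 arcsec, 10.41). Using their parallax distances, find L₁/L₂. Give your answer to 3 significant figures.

d₁ = 1/p₁ = 1/0.4724″ = 2.1169 pc; d₂ = 1/p₂ = 1/0.5837″ = 1.7132 pc.
M₁ = m₁ − 5 log₁₀ d₁ + 5 = 6.40 − 1.6285 + 5 = 9.7715.
M₂ = 10.41 − 1.1690 + 5 = 14.2410.
L₁/L₂ = 10^(0.4(M₂ − M₁)) = 10^(0.4 × 4.4695) = 10^1.78780 = 61.348.

L₁/L₂ = 61.3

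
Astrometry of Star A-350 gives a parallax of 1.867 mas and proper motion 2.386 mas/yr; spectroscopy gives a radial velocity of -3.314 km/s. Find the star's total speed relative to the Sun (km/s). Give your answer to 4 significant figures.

6.905 km/s

d = 1/p = 1/0.001867″ = 535.62 pc.
μ = 2.386 mas/yr = 0.002386 ″/yr.
v_t = 4.740 μ d = 4.740 × 0.002386 × 535.62 = 6.0577 km/s.
v = √(v_r² + v_t²) = √((-3.314)² + 6.0577²) = √47.6783 = 6.9049 km/s.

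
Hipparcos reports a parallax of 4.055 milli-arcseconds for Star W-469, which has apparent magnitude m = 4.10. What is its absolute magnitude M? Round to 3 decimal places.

d = 1/p = 1/0.004055″ = 246.61 pc.
m − M = 5 log₁₀(246.61) − 5 = 11.9601 − 5 = 6.9601.
M = m − (m − M) = 4.10 − 6.9601 = -2.860.

M = -2.860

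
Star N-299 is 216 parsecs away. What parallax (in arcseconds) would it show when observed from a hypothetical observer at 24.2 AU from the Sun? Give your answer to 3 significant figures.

p (arcsec) = B (AU) / d (pc).
p = 24.2 / 216 = 0.11204 arcsec.

0.112 arcsec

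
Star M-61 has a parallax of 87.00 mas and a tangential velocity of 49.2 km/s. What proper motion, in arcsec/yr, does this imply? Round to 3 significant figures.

0.903 arcsec/yr

d = 1/p = 1/0.08700″ = 11.494 pc.
μ = v_t / (4.74 d) = 49.2 / (4.74 × 11.494) = 49.2 / 54.482 = 0.90305 ″/yr.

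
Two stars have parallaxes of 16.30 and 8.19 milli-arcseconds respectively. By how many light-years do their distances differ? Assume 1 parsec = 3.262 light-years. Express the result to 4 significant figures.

d_A = 1/0.01630″ = 61.35 pc; d_B = 1/0.008190″ = 122.1 pc.
|d_B − d_A| = |122.1 − 61.35| = 60.75 pc = 60.75 × 3.262 ly = 198.17 ly.

198.2 ly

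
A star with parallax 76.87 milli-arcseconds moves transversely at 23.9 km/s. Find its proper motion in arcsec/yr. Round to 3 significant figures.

0.388 arcsec/yr

d = 1/p = 1/0.07687″ = 13.009 pc.
μ = v_t / (4.74 d) = 23.9 / (4.74 × 13.009) = 23.9 / 61.663 = 0.38759 ″/yr.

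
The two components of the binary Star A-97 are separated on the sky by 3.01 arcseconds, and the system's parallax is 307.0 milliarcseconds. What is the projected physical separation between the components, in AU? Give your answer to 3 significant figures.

d = 1/p = 1/0.3070″ = 3.2573 pc.
At distance d (pc), an angle of θ arcsec spans θ·d AU: s = 3.01 × 3.2573 = 9.8045 AU.

9.80 AU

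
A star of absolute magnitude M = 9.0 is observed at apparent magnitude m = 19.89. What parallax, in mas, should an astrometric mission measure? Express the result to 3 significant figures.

m − M = 19.89 − 9.0 = 10.89.
d = 10^((m−M)/5 + 1) = 10^3.178 = 1506.6 pc.
p = 1/d = 1/1506.6 = 0.00066375 arcsec = 0.66375 mas.

0.664 mas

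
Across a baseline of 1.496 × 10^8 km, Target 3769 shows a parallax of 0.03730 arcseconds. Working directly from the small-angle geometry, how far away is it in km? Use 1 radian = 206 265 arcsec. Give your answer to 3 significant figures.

8.27 × 10^14 km

θ = 0.03730″ = 0.03730/206265 = 1.8084 × 10^-7 rad.
d = B/θ = (1.496 × 10^8) / (1.8084 × 10^-7) = 8.2725 × 10^14 km.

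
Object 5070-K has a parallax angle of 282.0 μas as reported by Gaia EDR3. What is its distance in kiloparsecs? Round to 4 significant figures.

3.546 kpc

p = 282.0 μas = 0.0002820 arcsec.
d = 1/p = 1/0.0002820 = 3546.1 pc.
= 3.5461 kpc.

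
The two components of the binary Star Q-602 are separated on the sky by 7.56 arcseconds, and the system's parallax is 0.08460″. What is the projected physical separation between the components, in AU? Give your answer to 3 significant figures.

89.4 AU

d = 1/p = 1/0.08460″ = 11.82 pc.
At distance d (pc), an angle of θ arcsec spans θ·d AU: s = 7.56 × 11.82 = 89.359 AU.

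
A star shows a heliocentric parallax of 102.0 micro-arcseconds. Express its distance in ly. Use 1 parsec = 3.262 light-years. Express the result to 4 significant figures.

31980 ly

p = 102.0 micro-arcseconds = 0.0001020 arcsec.
d = 1/p = 1/0.0001020 = 9803.9 pc.
In light-years: 9803.9 × 3.262 = 31980 ly.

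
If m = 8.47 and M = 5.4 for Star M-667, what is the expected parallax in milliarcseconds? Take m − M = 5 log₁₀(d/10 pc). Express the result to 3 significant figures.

m − M = 8.47 − 5.4 = 3.07.
d = 10^((m−M)/5 + 1) = 10^1.614 = 41.115 pc.
p = 1/d = 1/41.115 = 0.024322 arcsec = 24.322 mas.

24.3 mas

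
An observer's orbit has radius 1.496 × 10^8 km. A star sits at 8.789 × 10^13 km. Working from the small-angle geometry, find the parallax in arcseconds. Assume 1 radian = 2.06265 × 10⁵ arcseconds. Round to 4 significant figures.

θ ≈ B/d = (1.496 × 10^8) / (8.789 × 10^13) = 1.7021 × 10^-6 rad.
In arcseconds: 1.7021 × 10^-6 × 206265 = 0.35108″.

0.3511 arcsec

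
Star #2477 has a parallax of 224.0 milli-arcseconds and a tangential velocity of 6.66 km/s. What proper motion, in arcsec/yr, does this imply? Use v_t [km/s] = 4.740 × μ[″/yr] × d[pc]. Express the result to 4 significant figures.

0.3147 arcsec/yr

d = 1/p = 1/0.2240″ = 4.4643 pc.
μ = v_t / (4.74 d) = 6.66 / (4.74 × 4.4643) = 6.66 / 21.161 = 0.31473 ″/yr.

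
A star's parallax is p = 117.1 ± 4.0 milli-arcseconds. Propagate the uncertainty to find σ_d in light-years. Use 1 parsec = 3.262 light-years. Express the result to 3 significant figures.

0.952 ly

d = 1/p, so σ_d = σ_p / p².
σ_d = 0.00400 / (0.1171)² = 0.00400 / 0.013712 = 0.29172 pc = 0.29172 × 3.262 ly = 0.95159 ly.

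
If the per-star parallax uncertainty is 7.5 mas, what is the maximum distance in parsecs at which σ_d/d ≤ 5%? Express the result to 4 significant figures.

6.667 pc

σ_d/d = σ_p/p, so the condition is σ_p/p ≤ 0.05, i.e. p ≥ σ_p/0.05.
p_min = 7.5/0.05 = 150 mas = 0.15 arcsec.
d_max = 1/p_min = 1/0.15 = 6.6667 pc.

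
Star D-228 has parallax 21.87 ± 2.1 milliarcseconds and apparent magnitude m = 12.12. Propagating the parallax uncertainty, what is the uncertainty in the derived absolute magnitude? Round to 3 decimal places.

M = m − 5 log₁₀ d + 5 = m + 5 log₁₀ p + 5, so ∂M/∂p = 5/(p ln 10).
σ_M = (5/ln 10) · (σ_p/p) = 2.1715 × 2.1/21.87 = 2.1715 × 0.096022 = 0.20851.

σ_M = 0.209 mag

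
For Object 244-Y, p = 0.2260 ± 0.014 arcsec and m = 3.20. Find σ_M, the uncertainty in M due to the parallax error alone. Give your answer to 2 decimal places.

M = m − 5 log₁₀ d + 5 = m + 5 log₁₀ p + 5, so ∂M/∂p = 5/(p ln 10).
σ_M = (5/ln 10) · (σ_p/p) = 2.1715 × 0.014/0.2260 = 2.1715 × 0.061947 = 0.13452.

σ_M = 0.13 mag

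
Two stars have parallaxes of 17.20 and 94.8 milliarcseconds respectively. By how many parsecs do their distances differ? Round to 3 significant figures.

d_A = 1/0.01720″ = 58.14 pc; d_B = 1/0.09480″ = 10.549 pc.
|d_B − d_A| = |10.549 − 58.14| = 47.591 pc.

47.6 pc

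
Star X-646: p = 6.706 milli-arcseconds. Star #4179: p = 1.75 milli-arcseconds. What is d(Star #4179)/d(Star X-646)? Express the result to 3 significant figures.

Since d = 1/p, d_B/d_A = p_A/p_B.
= 6.706 / 1.75 = 3.832.

3.83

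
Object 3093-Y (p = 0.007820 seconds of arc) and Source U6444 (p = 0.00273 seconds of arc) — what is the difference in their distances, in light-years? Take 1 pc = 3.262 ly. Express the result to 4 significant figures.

d_A = 1/0.007820″ = 127.88 pc; d_B = 1/0.002730″ = 366.3 pc.
|d_B − d_A| = |366.3 − 127.88| = 238.42 pc = 238.42 × 3.262 ly = 777.73 ly.

777.7 ly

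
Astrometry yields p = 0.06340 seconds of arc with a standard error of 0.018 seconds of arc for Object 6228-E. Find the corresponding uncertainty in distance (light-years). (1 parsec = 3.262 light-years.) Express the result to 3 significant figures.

14.6 ly

d = 1/p, so σ_d = σ_p / p².
σ_d = 0.0180 / (0.06340)² = 0.0180 / 0.0040196 = 4.4781 pc = 4.4781 × 3.262 ly = 14.608 ly.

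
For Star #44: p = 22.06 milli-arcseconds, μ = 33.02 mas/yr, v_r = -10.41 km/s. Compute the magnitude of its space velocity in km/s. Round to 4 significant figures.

12.60 km/s

d = 1/p = 1/0.02206″ = 45.331 pc.
μ = 33.02 mas/yr = 0.03302 ″/yr.
v_t = 4.740 μ d = 4.740 × 0.03302 × 45.331 = 7.095 km/s.
v = √(v_r² + v_t²) = √((-10.41)² + 7.095²) = √158.707 = 12.598 km/s.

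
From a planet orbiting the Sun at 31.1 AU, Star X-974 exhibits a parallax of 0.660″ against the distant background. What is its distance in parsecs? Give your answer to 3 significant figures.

With baseline B (in AU) and parallax p (in arcsec), d = B/p parsecs.
d = 31.1 / 0.660 = 47.121 pc.

47.1 pc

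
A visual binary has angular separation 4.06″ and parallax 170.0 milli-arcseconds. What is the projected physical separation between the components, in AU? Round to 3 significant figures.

d = 1/p = 1/0.1700″ = 5.8824 pc.
At distance d (pc), an angle of θ arcsec spans θ·d AU: s = 4.06 × 5.8824 = 23.883 AU.

23.9 AU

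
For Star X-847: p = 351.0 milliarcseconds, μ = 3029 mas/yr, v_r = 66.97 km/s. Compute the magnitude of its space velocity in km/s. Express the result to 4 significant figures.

78.47 km/s

d = 1/p = 1/0.3510″ = 2.849 pc.
μ = 3029 mas/yr = 3.029 ″/yr.
v_t = 4.740 μ d = 4.740 × 3.029 × 2.849 = 40.904 km/s.
v = √(v_r² + v_t²) = √(66.97² + 40.904²) = √6158.12 = 78.474 km/s.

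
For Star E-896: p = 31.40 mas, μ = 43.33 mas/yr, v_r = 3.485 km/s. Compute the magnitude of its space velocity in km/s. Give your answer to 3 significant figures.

d = 1/p = 1/0.03140″ = 31.847 pc.
μ = 43.33 mas/yr = 0.04333 ″/yr.
v_t = 4.740 μ d = 4.740 × 0.04333 × 31.847 = 6.5409 km/s.
v = √(v_r² + v_t²) = √(3.485² + 6.5409²) = √54.9286 = 7.4114 km/s.

7.41 km/s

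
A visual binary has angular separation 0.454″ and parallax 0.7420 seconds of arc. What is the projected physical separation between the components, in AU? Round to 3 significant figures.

0.612 AU

d = 1/p = 1/0.7420″ = 1.3477 pc.
At distance d (pc), an angle of θ arcsec spans θ·d AU: s = 0.454 × 1.3477 = 0.61186 AU.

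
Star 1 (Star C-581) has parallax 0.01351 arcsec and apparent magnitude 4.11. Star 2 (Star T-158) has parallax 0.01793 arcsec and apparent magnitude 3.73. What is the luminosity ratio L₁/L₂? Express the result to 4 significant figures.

d₁ = 1/p₁ = 1/0.01351″ = 74.019 pc; d₂ = 1/p₂ = 1/0.01793″ = 55.772 pc.
M₁ = m₁ − 5 log₁₀ d₁ + 5 = 4.11 − 9.3467 + 5 = -0.2367.
M₂ = 3.73 − 8.7321 + 5 = -0.0021.
L₁/L₂ = 10^(0.4(M₂ − M₁)) = 10^(0.4 × 0.2346) = 10^0.09384 = 1.2412.

L₁/L₂ = 1.241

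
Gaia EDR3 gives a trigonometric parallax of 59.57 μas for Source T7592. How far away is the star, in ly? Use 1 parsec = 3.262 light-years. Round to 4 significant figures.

p = 59.57 μas = 0.00005957 arcsec.
d = 1/p = 1/0.00005957 = 16787 pc.
In light-years: 16787 × 3.262 = 54759 ly.

54760 ly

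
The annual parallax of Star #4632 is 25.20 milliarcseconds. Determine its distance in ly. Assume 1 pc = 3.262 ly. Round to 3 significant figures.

129 ly

p = 25.20 milliarcseconds = 0.02520 arcsec.
d = 1/p = 1/0.02520 = 39.683 pc.
In light-years: 39.683 × 3.262 = 129.45 ly.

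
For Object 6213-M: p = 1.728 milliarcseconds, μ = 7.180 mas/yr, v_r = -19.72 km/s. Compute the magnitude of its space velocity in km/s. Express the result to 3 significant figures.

d = 1/p = 1/0.001728″ = 578.7 pc.
μ = 7.180 mas/yr = 0.007180 ″/yr.
v_t = 4.740 μ d = 4.740 × 0.007180 × 578.7 = 19.695 km/s.
v = √(v_r² + v_t²) = √((-19.72)² + 19.695²) = √776.771 = 27.871 km/s.

27.9 km/s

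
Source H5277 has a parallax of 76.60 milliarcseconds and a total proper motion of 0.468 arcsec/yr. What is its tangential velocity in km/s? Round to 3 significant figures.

d = 1/p = 1/0.07660″ = 13.055 pc.
v_t = 4.74 × μ × d = 4.74 × 0.468 × 13.055 = 28.96 km/s.

29.0 km/s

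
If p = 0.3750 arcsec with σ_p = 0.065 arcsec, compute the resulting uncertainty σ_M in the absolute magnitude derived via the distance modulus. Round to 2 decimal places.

M = m − 5 log₁₀ d + 5 = m + 5 log₁₀ p + 5, so ∂M/∂p = 5/(p ln 10).
σ_M = (5/ln 10) · (σ_p/p) = 2.1715 × 0.065/0.3750 = 2.1715 × 0.17333 = 0.37639.

σ_M = 0.38 mag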